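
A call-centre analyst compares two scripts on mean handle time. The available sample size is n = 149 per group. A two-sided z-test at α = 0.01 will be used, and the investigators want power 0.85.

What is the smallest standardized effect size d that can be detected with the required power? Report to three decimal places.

d ≈ 0.419

Need Φ(δ − 2.576) = 0.85, so δ = 2.576 + 1.036 = 3.612.
(The second rejection-region term Φ(−δ − z_{α/2}) is negligible and dropped.)
δ = d·√(n/2) ⇒ d = δ/√(n/2) = 3.612/√(149/2) = 0.4185.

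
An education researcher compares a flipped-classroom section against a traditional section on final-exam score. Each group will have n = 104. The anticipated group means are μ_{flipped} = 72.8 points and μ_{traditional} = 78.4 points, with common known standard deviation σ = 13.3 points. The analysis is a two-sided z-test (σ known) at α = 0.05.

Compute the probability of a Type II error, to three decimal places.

β ≈ 0.141

Standardized effect: d = |μ_{flipped} − μ_{traditional}| / σ = |72.8 − 78.4| / 13.3 = 0.4211
Noncentrality parameter: δ = d·√(n/2) = 0.4211 × √(104/2) = 3.0363
Two-sided α = 0.05 → critical value z_{0.025} = 1.960.
Power = Φ(δ − 1.960) + Φ(−δ − 1.960) = Φ(1.076) + Φ(-4.996) = 0.8591 + 0.0000 = 0.8591.
Type II error: β = 1 − power = 1 − 0.8591 = 0.1409.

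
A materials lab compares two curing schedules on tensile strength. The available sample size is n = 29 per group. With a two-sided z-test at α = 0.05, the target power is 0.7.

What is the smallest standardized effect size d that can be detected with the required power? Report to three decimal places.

Need Φ(δ − 1.960) = 0.7, so δ = 1.960 + 0.524 = 2.484.
(The second rejection-region term Φ(−δ − z_{α/2}) is negligible and dropped.)
δ = d·√(n/2) ⇒ d = δ/√(n/2) = 2.484/√(29/2) = 0.6524.

d ≈ 0.652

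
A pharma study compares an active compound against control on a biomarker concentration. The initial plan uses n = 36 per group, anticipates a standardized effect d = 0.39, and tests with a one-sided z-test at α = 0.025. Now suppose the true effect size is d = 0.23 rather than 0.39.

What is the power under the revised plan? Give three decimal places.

Power ≈ 0.163

With d = 0.23: δ = d·√(n/2) = 0.23 × √(36/2) = 0.9758. Critical value z_{0.025} = 1.960.
Revised power = Φ(δ − 1.960) = Φ(-0.984) = 0.1625.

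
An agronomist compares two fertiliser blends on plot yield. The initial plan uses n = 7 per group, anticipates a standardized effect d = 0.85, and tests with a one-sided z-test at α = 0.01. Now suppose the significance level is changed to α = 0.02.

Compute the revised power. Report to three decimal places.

δ = d·√(n/2) = 0.85 × √(7/2) = 1.5902 (unchanged). New critical value: z_{0.02} = 2.054.
Revised power = P(Z > 2.054 − δ) = Φ(-0.464) = 0.3215.

Power ≈ 0.321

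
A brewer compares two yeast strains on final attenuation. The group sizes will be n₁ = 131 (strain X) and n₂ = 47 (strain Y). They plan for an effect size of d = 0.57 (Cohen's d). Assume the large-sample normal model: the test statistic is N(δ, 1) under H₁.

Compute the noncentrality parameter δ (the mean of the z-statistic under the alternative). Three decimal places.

The noncentrality parameter scales effect size by the design's sample-size factor: δ = d / √(1/n₁ + 1/n₂) = 0.57 / √(1/131 + 1/47) = 3.3524

δ ≈ 3.352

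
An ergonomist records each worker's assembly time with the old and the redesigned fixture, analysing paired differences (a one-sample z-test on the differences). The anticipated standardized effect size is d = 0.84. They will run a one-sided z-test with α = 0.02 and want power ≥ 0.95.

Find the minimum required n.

For power 0.95 need Φ(δ − z_{0.02}) = 0.95, so δ = z_{0.02} + z_{0.05} = 2.054 + 1.645 = 3.699.
δ = d·√n ⇒ n = (δ/d)² = (3.699 / 0.84)² = 19.39.
Rounding up, n = 20.

n = 20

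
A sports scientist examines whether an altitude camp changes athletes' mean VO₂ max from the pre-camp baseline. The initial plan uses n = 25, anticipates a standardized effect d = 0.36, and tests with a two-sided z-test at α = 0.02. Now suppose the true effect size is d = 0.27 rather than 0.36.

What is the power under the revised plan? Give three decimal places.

With d = 0.27: δ = d·√n = 0.27 × √25 = 1.3500. Critical value z_{0.01} = 2.326.
Revised power = Φ(δ − 2.326) + Φ(−δ − 2.326) = Φ(-0.976) + Φ(-3.676) = 0.1644 + 0.0001 = 0.1646.

Power ≈ 0.165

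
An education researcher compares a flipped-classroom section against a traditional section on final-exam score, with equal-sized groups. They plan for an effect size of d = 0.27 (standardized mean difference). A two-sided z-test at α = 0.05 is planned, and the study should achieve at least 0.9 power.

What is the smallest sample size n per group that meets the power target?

Set Φ(δ − 1.960) = 0.9; then δ − 1.960 = Φ⁻¹(0.9) = 1.282, giving δ = 3.242.
(The Φ(−δ − z_{α/2}) term is vanishingly small for δ > 0 and is dropped in the standard sample-size formula.)
δ = d·√(n/2) ⇒ n = 2(δ/d)² = 2 × (3.242 / 0.27)² = 288.27.
Round up to the next whole unit.

n = 289 per group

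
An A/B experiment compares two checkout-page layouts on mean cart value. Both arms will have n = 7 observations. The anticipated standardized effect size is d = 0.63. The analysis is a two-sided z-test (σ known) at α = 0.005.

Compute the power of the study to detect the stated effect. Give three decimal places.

Noncentrality parameter: δ = d·√(n/2) = 0.63 × √(7/2) = 1.1786
Critical value for a two-sided test at α = 0.005: z_{α/2} = 2.807.
Power = Φ(δ − 2.807) + Φ(−δ − 2.807) = Φ(-1.628) + Φ(-3.986) = 0.0517 + 0.0000 = 0.0518.

Power ≈ 0.052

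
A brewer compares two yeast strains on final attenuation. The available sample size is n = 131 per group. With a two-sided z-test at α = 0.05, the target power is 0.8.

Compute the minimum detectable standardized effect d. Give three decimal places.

d ≈ 0.346

Required noncentrality: δ = z_{0.025} + z_{0.20} = 1.960 + 0.842 = 2.802.
(Lower-tail contribution to power is negligible for δ > 0.)
δ = d·√(n/2) ⇒ d = δ/√(n/2) = 2.802/√(131/2) = 0.3462.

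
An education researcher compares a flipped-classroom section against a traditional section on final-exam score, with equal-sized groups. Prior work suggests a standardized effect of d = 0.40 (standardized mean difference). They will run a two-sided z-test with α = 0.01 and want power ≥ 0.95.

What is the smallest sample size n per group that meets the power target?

For power 0.95 need Φ(δ − z_{0.005}) = 0.95, so δ = z_{0.005} + z_{0.05} = 2.576 + 1.645 = 4.221.
(The Φ(−δ − z_{α/2}) term is vanishingly small for δ > 0 and is dropped in the standard sample-size formula.)
δ = d·√(n/2) ⇒ n = 2(δ/d)² = 2 × (4.221 / 0.40)² = 222.68.
Rounding up, n = 223 per group.

n = 223 per group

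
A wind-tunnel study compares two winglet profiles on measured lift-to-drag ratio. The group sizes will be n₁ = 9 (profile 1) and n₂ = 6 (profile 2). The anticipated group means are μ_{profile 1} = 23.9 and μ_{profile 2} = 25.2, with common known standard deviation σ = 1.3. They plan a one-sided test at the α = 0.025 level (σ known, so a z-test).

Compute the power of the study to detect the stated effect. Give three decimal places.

Power ≈ 0.475

Standardized effect: d = |μ_{profile 1} − μ_{profile 2}| / σ = |23.9 − 25.2| / 1.3 = 1.0000
Noncentrality parameter: δ = d / √(1/n₁ + 1/n₂) = 1.0000 / √(1/9 + 1/6) = 1.8974
One-sided α = 0.025 → critical value z_{0.025} = 1.960.
Power = P(Z > 1.960 − δ) = Φ(-0.063) = 0.4750.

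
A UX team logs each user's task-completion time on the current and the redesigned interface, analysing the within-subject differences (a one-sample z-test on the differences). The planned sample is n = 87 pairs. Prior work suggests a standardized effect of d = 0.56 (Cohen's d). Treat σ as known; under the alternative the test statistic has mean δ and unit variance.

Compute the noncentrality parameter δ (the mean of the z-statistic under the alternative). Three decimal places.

δ = d·√n = 0.56 × √87 = 5.2233

δ ≈ 5.223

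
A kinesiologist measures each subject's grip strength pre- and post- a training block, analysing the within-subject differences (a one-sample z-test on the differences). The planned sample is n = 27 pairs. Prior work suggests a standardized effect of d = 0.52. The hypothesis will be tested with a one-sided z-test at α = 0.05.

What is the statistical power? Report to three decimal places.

Power ≈ 0.855

Noncentrality parameter: δ = d·√n = 0.52 × √27 = 2.7020
One-sided α = 0.05 → critical value z_{0.05} = 1.645.
Power = P(Z > 1.645 − δ) = Φ(1.057) = 0.8548.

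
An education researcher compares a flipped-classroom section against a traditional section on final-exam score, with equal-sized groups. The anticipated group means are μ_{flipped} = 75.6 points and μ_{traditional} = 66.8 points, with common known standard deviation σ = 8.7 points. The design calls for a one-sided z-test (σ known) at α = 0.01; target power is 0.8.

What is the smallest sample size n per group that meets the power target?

Standardized effect: d = |μ_{flipped} − μ_{traditional}| / σ = |75.6 − 66.8| / 8.7 = 1.0115
For power 0.8 need Φ(δ − z_{0.01}) = 0.8, so δ = z_{0.01} + z_{0.20} = 2.326 + 0.842 = 3.168.
δ = d·√(n/2) ⇒ n = 2(δ/d)² = 2 × (3.168 / 1.0115)² = 19.62.
Rounding up, n = 20 per group.

n = 20 per group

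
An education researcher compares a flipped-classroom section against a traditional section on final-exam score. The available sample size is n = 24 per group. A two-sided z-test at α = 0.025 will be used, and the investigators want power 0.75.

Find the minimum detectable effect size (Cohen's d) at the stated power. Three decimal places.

d ≈ 0.842

Need Φ(δ − 2.241) = 0.75, so δ = 2.241 + 0.674 = 2.916.
(Lower-tail contribution to power is negligible for δ > 0.)
δ = d·√(n/2) ⇒ d = δ/√(n/2) = 2.916/√(24/2) = 0.8417.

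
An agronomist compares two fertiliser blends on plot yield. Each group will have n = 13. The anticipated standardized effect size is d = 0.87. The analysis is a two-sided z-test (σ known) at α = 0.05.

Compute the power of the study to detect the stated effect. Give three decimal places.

Noncentrality parameter: δ = d·√(n/2) = 0.87 × √(13/2) = 2.2181
Critical value for a two-sided test at α = 0.05: z_{α/2} = 1.960.
Power = Φ(δ − 1.960) + Φ(−δ − 1.960) = Φ(0.258) + Φ(-4.178) = 0.6018 + 0.0000 = 0.6019.

Power ≈ 0.602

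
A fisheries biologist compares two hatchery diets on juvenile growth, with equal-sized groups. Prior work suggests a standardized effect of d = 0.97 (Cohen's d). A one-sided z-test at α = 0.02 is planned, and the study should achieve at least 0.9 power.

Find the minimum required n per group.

n = 24 per group

For power 0.9 need Φ(δ − z_{0.02}) = 0.9, so δ = z_{0.02} + z_{0.10} = 2.054 + 1.282 = 3.335.
δ = d·√(n/2) ⇒ n = 2(δ/d)² = 2 × (3.335 / 0.97)² = 23.65.
Round up to the next whole unit.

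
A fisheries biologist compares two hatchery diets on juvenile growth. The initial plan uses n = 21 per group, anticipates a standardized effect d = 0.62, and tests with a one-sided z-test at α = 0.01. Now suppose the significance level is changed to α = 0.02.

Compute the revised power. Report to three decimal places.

Power ≈ 0.482

δ = d·√(n/2) = 0.62 × √(21/2) = 2.0090 (unchanged). New critical value: z_{0.02} = 2.054.
Revised power = P(Z > 2.054 − δ) = Φ(-0.045) = 0.4822.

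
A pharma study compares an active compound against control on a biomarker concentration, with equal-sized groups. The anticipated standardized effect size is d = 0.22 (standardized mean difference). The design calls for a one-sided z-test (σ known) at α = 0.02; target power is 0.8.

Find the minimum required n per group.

n = 347 per group

Set Φ(δ − 2.054) = 0.8; then δ − 2.054 = Φ⁻¹(0.8) = 0.842, giving δ = 2.895.
δ = d·√(n/2) ⇒ n = 2(δ/d)² = 2 × (2.895 / 0.22)² = 346.41.
Rounding up, n = 347 per group.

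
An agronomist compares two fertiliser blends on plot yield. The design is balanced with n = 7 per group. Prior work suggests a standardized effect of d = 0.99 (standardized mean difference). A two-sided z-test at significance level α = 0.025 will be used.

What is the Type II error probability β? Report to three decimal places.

β ≈ 0.651

Noncentrality parameter: δ = d·√(n/2) = 0.99 × √(7/2) = 1.8521
Critical value for a two-sided test at α = 0.025: z_{α/2} = 2.241.
Power = Φ(δ − 2.241) + Φ(−δ − 2.241) = Φ(-0.389) + Φ(-4.094) = 0.3485 + 0.0000 = 0.3486.
Type II error: β = 1 − power = 1 − 0.3486 = 0.6514.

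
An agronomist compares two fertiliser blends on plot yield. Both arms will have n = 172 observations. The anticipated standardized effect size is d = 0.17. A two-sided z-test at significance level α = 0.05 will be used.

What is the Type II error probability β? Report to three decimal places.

β ≈ 0.649

Noncentrality parameter: δ = d·√(n/2) = 0.17 × √(172/2) = 1.5765
Two-sided α = 0.05 → critical value z_{0.025} = 1.960.
Power = Φ(δ − 1.960) + Φ(−δ − 1.960) = Φ(-0.383) + Φ(-3.536) = 0.3507 + 0.0002 = 0.3509.
Type II error: β = 1 − power = 1 − 0.3509 = 0.6491.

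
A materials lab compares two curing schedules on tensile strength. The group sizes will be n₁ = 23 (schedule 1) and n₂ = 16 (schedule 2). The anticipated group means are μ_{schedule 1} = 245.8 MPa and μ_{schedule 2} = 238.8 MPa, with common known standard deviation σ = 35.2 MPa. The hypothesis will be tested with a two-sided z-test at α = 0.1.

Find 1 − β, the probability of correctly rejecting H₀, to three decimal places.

Standardized effect: d = |μ_{schedule 1} − μ_{schedule 2}| / σ = |245.8 − 238.8| / 35.2 = 0.1989
Noncentrality parameter: δ = d / √(1/n₁ + 1/n₂) = 0.1989 / √(1/23 + 1/16) = 0.6109
Critical value for a two-sided test at α = 0.1: z_{α/2} = 1.645.
Power = Φ(δ − 1.645) + Φ(−δ − 1.645) = Φ(-1.034) + Φ(-2.256) = 0.1506 + 0.0120 = 0.1626.

Power ≈ 0.163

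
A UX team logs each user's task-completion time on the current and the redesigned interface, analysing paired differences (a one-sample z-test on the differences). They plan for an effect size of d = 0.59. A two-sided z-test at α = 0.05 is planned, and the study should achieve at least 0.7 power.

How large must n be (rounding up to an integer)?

n = 18

Set Φ(δ − 1.960) = 0.7; then δ − 1.960 = Φ⁻¹(0.7) = 0.524, giving δ = 2.484.
(Ignoring the negligible lower-tail rejection probability gives the usual closed-form inversion.)
δ = d·√n ⇒ n = (δ/d)² = (2.484 / 0.59)² = 17.73.
Round up to the next whole unit.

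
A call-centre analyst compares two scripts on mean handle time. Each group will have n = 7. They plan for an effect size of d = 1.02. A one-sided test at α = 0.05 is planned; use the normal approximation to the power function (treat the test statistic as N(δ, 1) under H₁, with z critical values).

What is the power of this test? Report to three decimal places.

Power ≈ 0.604

Noncentrality parameter: δ = d·√(n/2) = 1.02 × √(7/2) = 1.9082
One-sided α = 0.05 → critical value z_{0.05} = 1.645.
Power = Φ(δ − 1.645) = Φ(0.263) = 0.6039.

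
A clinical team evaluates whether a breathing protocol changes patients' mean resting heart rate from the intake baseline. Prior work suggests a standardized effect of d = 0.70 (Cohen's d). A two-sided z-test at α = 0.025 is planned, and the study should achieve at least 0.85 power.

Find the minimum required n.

Set Φ(δ − 2.241) = 0.85; then δ − 2.241 = Φ⁻¹(0.85) = 1.036, giving δ = 3.278.
(Ignoring the negligible lower-tail rejection probability gives the usual closed-form inversion.)
δ = d·√n ⇒ n = (δ/d)² = (3.278 / 0.70)² = 21.93.
Round up to the next whole unit.

n = 22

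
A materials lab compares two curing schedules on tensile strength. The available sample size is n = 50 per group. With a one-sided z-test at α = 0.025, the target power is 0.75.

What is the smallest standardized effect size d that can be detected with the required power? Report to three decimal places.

d ≈ 0.527

Need Φ(δ − 1.960) = 0.75, so δ = 1.960 + 0.674 = 2.634.
δ = d·√(n/2) ⇒ d = δ/√(n/2) = 2.634/√(50/2) = 0.5269.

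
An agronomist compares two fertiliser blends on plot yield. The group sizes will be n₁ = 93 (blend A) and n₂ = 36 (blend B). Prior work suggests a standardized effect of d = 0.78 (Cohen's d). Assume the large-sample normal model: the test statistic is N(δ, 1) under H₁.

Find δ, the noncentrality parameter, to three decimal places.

δ ≈ 3.974

The noncentrality parameter scales effect size by the design's sample-size factor: δ = d / √(1/n₁ + 1/n₂) = 0.78 / √(1/93 + 1/36) = 3.9737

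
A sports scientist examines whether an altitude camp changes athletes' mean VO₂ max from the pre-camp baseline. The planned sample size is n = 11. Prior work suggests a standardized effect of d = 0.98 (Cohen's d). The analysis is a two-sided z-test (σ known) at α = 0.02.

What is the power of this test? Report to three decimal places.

Power ≈ 0.822

Noncentrality parameter: δ = d·√n = 0.98 × √11 = 3.2503
Critical value for a two-sided test at α = 0.02: z_{α/2} = 2.326.
Power = Φ(δ − 2.326) + Φ(−δ − 2.326) = Φ(0.924) + Φ(-5.577) = 0.8222 + 0.0000 = 0.8222.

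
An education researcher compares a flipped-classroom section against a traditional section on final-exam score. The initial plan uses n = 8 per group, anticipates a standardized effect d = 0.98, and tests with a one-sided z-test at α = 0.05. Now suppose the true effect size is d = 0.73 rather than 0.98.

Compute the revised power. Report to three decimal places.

Power ≈ 0.427

With d = 0.73: δ = d·√(n/2) = 0.73 × √(8/2) = 1.4600. Critical value z_{0.05} = 1.645.
Revised power = P(Z > 1.645 − δ) = Φ(-0.185) = 0.4267.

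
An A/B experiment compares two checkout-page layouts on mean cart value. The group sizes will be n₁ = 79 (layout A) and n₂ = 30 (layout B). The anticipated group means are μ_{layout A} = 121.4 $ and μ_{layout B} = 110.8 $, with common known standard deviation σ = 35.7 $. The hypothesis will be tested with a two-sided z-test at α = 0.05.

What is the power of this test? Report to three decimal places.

Power ≈ 0.283

Standardized effect: d = |μ_{layout A} − μ_{layout B}| / σ = |121.4 − 110.8| / 35.7 = 0.2969
Noncentrality parameter: δ = d / √(1/n₁ + 1/n₂) = 0.2969 / √(1/79 + 1/30) = 1.3845
Two-sided α = 0.05 → critical value z_{0.025} = 1.960.
Power = Φ(δ − 1.960) + Φ(−δ − 1.960) = Φ(-0.575) + Φ(-3.344) = 0.2825 + 0.0004 = 0.2829.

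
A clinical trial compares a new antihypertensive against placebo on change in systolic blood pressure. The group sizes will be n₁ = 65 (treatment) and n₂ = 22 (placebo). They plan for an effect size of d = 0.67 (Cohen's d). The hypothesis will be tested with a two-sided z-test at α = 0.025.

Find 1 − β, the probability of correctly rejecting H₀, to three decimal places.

Noncentrality parameter: δ = d / √(1/n₁ + 1/n₂) = 0.67 / √(1/65 + 1/22) = 2.7163
Critical value for a two-sided test at α = 0.025: z_{α/2} = 2.241.
Power = Φ(δ − 2.241) + Φ(−δ − 2.241) = Φ(0.475) + Φ(-4.958) = 0.6826 + 0.0000 = 0.6826.

Power ≈ 0.683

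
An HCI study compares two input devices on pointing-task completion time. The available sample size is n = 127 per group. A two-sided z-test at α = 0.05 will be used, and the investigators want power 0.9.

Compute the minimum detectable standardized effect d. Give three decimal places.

Need Φ(δ − 1.960) = 0.9, so δ = 1.960 + 1.282 = 3.242.
(The second rejection-region term Φ(−δ − z_{α/2}) is negligible and dropped.)
δ = d·√(n/2) ⇒ d = δ/√(n/2) = 3.242/√(127/2) = 0.4068.

d ≈ 0.407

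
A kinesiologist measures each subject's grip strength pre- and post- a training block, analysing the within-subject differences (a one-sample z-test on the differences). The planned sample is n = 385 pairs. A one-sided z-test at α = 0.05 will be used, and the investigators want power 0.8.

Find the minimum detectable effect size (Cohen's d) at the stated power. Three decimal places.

d ≈ 0.127

Need Φ(δ − 1.645) = 0.8, so δ = 1.645 + 0.842 = 2.486.
δ = d·√n ⇒ d = δ/√n = 2.486/√385 = 0.1267.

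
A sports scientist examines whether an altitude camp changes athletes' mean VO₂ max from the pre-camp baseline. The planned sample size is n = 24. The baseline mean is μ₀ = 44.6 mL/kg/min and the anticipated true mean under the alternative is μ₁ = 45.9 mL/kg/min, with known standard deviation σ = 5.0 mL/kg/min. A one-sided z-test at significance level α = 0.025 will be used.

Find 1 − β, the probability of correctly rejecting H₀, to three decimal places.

Power ≈ 0.246

Standardized effect: d = |μ₁ − μ₀| / σ = |45.9 − 44.6| / 5.0 = 0.2600
Noncentrality parameter: δ = d·√n = 0.2600 × √24 = 1.2737
One-sided α = 0.025 → critical value z_{0.025} = 1.960.
Power = P(Z > 1.960 − δ) = Φ(-0.686) = 0.2463.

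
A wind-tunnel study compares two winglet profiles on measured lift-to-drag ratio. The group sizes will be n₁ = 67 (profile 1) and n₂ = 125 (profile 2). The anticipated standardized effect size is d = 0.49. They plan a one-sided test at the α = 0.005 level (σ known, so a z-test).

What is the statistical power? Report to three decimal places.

Power ≈ 0.745

Noncentrality parameter: δ = d / √(1/n₁ + 1/n₂) = 0.49 / √(1/67 + 1/125) = 3.2362
Critical value for a one-sided test at α = 0.005: z_α = 2.576.
Power = P(Z > 2.576 − δ) = Φ(0.660) = 0.7455.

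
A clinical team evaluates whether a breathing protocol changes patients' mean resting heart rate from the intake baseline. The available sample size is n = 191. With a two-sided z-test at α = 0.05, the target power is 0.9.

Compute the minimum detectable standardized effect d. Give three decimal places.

d ≈ 0.235

Required noncentrality: δ = z_{0.025} + z_{0.10} = 1.960 + 1.282 = 3.242.
(Lower-tail contribution to power is negligible for δ > 0.)
δ = d·√n ⇒ d = δ/√n = 3.242/√191 = 0.2345.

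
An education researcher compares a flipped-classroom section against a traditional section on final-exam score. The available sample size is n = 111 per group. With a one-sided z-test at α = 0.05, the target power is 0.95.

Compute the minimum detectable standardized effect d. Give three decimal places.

Need Φ(δ − 1.645) = 0.95, so δ = 1.645 + 1.645 = 3.290.
δ = d·√(n/2) ⇒ d = δ/√(n/2) = 3.290/√(111/2) = 0.4416.

d ≈ 0.442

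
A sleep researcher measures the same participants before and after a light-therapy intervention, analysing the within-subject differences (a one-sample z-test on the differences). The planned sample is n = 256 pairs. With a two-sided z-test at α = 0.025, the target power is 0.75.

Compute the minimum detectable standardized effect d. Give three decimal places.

Required noncentrality: δ = z_{0.0125} + z_{0.25} = 2.241 + 0.674 = 2.916.
(The second rejection-region term Φ(−δ − z_{α/2}) is negligible and dropped.)
δ = d·√n ⇒ d = δ/√n = 2.916/√256 = 0.1822.

d ≈ 0.182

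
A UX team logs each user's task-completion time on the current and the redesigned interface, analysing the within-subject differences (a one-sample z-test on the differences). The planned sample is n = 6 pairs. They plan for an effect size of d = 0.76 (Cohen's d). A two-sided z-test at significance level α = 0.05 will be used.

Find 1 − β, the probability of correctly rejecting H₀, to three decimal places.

Noncentrality parameter: λ = d·√n = 0.76 × √6 = 1.8616
Critical value for a two-sided test at α = 0.05: z_{α/2} = 1.960.
Power = Φ(λ − 1.960) + Φ(−λ − 1.960) = Φ(-0.098) + Φ(-3.822) = 0.4608 + 0.0001 = 0.4609.

Power ≈ 0.461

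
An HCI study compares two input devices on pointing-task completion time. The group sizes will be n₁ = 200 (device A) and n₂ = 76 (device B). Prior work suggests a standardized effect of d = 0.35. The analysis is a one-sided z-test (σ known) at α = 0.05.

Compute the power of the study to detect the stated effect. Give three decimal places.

Noncentrality parameter: δ = d / √(1/n₁ + 1/n₂) = 0.35 / √(1/200 + 1/76) = 2.5974
One-sided α = 0.05 → critical value z_{0.05} = 1.645.
Power = Φ(δ − 1.645) = Φ(0.953) = 0.8296.

Power ≈ 0.830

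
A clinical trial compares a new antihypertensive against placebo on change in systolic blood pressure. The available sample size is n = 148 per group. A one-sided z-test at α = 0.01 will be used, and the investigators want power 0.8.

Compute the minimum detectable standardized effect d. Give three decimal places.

d ≈ 0.368

Need Φ(δ − 2.326) = 0.8, so δ = 2.326 + 0.842 = 3.168.
δ = d·√(n/2) ⇒ d = δ/√(n/2) = 3.168/√(148/2) = 0.3683.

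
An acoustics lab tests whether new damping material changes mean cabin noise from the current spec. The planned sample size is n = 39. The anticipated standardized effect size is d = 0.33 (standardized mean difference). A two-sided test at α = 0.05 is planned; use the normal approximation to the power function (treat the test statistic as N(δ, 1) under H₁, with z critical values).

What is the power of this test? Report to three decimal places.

Noncentrality parameter: δ = d·√n = 0.33 × √39 = 2.0608
Two-sided α = 0.05 → critical value z_{0.025} = 1.960.
Power = Φ(δ − 1.960) + Φ(−δ − 1.960) = Φ(0.101) + Φ(-4.021) = 0.5402 + 0.0000 = 0.5402.

Power ≈ 0.540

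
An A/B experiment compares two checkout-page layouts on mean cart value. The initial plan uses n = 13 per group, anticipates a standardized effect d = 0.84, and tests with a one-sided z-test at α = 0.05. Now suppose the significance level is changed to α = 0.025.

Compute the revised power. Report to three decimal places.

δ = d·√(n/2) = 0.84 × √(13/2) = 2.1416 (unchanged). New critical value: z_{0.025} = 1.960.
Revised power = Φ(δ − 1.960) = Φ(0.182) = 0.5721.

Power ≈ 0.572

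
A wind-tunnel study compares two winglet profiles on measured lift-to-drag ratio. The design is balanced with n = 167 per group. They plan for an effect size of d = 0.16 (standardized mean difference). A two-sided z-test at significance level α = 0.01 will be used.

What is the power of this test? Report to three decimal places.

Power ≈ 0.133

Noncentrality parameter: δ = d·√(n/2) = 0.16 × √(167/2) = 1.4621
Two-sided α = 0.01 → critical value z_{0.005} = 2.576.
Power = Φ(δ − 2.576) + Φ(−δ − 2.576) = Φ(-1.114) + Φ(-4.038) = 0.1327 + 0.0000 = 0.1327.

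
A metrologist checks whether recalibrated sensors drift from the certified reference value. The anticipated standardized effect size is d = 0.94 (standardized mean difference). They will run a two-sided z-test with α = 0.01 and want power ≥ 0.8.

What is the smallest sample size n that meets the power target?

For power 0.8 need Φ(δ − z_{0.005}) = 0.8, so δ = z_{0.005} + z_{0.20} = 2.576 + 0.842 = 3.417.
(Ignoring the negligible lower-tail rejection probability gives the usual closed-form inversion.)
δ = d·√n ⇒ n = (δ/d)² = (3.417 / 0.94)² = 13.22.
Round up to the next whole unit.

n = 14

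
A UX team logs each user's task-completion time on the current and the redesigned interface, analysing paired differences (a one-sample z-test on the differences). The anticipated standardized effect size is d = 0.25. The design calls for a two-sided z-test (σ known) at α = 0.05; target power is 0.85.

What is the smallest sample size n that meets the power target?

n = 144

Set Φ(δ − 1.960) = 0.85; then δ − 1.960 = Φ⁻¹(0.85) = 1.036, giving δ = 2.996.
(The Φ(−δ − z_{α/2}) term is vanishingly small for δ > 0 and is dropped in the standard sample-size formula.)
δ = d·√n ⇒ n = (δ/d)² = (2.996 / 0.25)² = 143.65.
Rounding up, n = 144.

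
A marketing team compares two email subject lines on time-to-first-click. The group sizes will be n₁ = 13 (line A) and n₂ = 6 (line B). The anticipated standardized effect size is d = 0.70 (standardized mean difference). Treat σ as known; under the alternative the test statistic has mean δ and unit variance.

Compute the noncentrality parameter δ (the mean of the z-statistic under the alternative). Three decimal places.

δ = d / √(1/n₁ + 1/n₂) = 0.70 / √(1/13 + 1/6) = 1.4183

δ ≈ 1.418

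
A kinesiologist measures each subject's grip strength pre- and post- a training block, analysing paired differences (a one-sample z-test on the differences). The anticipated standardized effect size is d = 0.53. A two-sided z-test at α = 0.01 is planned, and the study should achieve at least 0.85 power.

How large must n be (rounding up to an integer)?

For power 0.85 need Φ(δ − z_{0.005}) = 0.85, so δ = z_{0.005} + z_{0.15} = 2.576 + 1.036 = 3.612.
(The Φ(−δ − z_{α/2}) term is vanishingly small for δ > 0 and is dropped in the standard sample-size formula.)
δ = d·√n ⇒ n = (δ/d)² = (3.612 / 0.53)² = 46.45.
Round up to the next whole unit.

n = 47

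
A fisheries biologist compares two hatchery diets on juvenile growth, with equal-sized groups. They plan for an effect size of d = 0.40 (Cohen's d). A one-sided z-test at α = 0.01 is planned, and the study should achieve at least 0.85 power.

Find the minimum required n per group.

n = 142 per group

Set Φ(δ − 2.326) = 0.85; then δ − 2.326 = Φ⁻¹(0.85) = 1.036, giving δ = 3.363.
δ = d·√(n/2) ⇒ n = 2(δ/d)² = 2 × (3.363 / 0.40)² = 141.35.
Round up to the next whole unit.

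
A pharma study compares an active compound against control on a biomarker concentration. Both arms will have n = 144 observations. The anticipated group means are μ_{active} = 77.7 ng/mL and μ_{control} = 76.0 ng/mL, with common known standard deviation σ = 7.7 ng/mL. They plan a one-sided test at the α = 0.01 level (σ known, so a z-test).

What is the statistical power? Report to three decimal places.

Standardized effect: d = |μ_{active} − μ_{control}| / σ = |77.7 − 76.0| / 7.7 = 0.2208
Noncentrality parameter: δ = d·√(n/2) = 0.2208 × √(144/2) = 1.8734
One-sided α = 0.01 → critical value z_{0.01} = 2.326.
Power = Φ(δ − 2.326) = Φ(-0.453) = 0.3253.

Power ≈ 0.325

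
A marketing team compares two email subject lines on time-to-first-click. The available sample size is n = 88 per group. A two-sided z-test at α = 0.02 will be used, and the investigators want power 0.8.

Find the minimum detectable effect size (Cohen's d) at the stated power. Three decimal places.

Required noncentrality: δ = z_{0.01} + z_{0.20} = 2.326 + 0.842 = 3.168.
(Lower-tail contribution to power is negligible for δ > 0.)
δ = d·√(n/2) ⇒ d = δ/√(n/2) = 3.168/√(88/2) = 0.4776.

d ≈ 0.478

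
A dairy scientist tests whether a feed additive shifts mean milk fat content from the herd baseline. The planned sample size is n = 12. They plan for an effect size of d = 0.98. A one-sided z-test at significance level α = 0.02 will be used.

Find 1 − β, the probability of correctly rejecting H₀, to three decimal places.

Noncentrality parameter: δ = d·√n = 0.98 × √12 = 3.3948
Critical value for a one-sided test at α = 0.02: z_α = 2.054.
Power = P(Z > 2.054 − δ) = Φ(1.341) = 0.9101.

Power ≈ 0.910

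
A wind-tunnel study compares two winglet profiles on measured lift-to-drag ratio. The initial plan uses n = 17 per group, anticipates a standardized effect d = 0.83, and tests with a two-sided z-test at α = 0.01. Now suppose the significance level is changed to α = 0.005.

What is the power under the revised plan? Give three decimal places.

Power ≈ 0.349

δ = d·√(n/2) = 0.83 × √(17/2) = 2.4198 (unchanged). New critical value: z_{0.0025} = 2.807.
Revised power = Φ(δ − 2.807) + Φ(−δ − 2.807) = Φ(-0.387) + Φ(-5.227) = 0.3493 + 0.0000 = 0.3493.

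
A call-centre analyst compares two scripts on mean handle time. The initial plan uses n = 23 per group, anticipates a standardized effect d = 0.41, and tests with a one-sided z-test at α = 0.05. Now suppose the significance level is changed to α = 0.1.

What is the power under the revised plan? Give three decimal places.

Power ≈ 0.543

δ = d·√(n/2) = 0.41 × √(23/2) = 1.3904 (unchanged). New critical value: z_{0.1} = 1.282.
Revised power = P(Z > 1.282 − δ) = Φ(0.109) = 0.5433.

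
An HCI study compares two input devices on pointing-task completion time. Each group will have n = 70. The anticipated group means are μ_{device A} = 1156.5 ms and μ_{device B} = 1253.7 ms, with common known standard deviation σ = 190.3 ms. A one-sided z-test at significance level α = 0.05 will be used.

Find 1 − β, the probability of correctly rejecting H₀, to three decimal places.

Power ≈ 0.916

Standardized effect: d = |μ_{device A} − μ_{device B}| / σ = |1156.5 − 1253.7| / 190.3 = 0.5108
Noncentrality parameter: δ = d·√(n/2) = 0.5108 × √(70/2) = 3.0218
One-sided α = 0.05 → critical value z_{0.05} = 1.645.
Power = P(Z > 1.645 − δ) = Φ(1.377) = 0.9157.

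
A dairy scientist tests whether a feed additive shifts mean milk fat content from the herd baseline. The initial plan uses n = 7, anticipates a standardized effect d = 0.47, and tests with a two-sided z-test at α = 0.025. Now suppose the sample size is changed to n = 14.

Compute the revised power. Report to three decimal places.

Power ≈ 0.315

With n = 14: δ = d·√n = 0.47 × √14 = 1.7586. Critical value z_{0.0125} = 2.241.
Revised power = Φ(δ − 2.241) + Φ(−δ − 2.241) = Φ(-0.483) + Φ(-4.000) = 0.3146 + 0.0000 = 0.3146.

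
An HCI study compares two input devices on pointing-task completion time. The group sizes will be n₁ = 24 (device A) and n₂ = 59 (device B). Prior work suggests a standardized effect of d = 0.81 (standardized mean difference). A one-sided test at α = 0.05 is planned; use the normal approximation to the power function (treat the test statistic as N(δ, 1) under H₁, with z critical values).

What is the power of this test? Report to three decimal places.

Noncentrality parameter: δ = d / √(1/n₁ + 1/n₂) = 0.81 / √(1/24 + 1/59) = 3.3456
One-sided α = 0.05 → critical value z_{0.05} = 1.645.
Power = Φ(δ − 1.645) = Φ(1.701) = 0.9555.

Power ≈ 0.956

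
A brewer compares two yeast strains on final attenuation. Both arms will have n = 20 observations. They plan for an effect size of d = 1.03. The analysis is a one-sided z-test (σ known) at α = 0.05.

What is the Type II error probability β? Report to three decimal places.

Noncentrality parameter: δ = d·√(n/2) = 1.03 × √(20/2) = 3.2571
Critical value for a one-sided test at α = 0.05: z_α = 1.645.
Power = P(Z > 1.645 − δ) = Φ(1.612) = 0.9466.
Type II error: β = 1 − power = 1 − 0.9466 = 0.0534.

β ≈ 0.053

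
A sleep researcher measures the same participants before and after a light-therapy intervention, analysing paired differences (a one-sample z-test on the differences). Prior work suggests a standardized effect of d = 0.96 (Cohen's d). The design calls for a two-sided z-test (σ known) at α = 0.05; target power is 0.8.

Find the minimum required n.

For power 0.8 need Φ(δ − z_{0.025}) = 0.8, so δ = z_{0.025} + z_{0.20} = 1.960 + 0.842 = 2.802.
(For δ > 0 the lower-tail rejection region contributes negligibly to power, so the one-term inversion is standard.)
δ = d·√n ⇒ n = (δ/d)² = (2.802 / 0.96)² = 8.52.
Rounding up, n = 9.

n = 9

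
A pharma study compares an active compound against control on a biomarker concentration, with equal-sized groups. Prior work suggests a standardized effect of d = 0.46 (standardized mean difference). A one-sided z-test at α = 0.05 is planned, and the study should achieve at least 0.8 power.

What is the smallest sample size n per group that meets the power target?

n = 59 per group

For power 0.8 need Φ(δ − z_{0.05}) = 0.8, so δ = z_{0.05} + z_{0.20} = 1.645 + 0.842 = 2.486.
δ = d·√(n/2) ⇒ n = 2(δ/d)² = 2 × (2.486 / 0.46)² = 58.44.
Round up to the next whole unit.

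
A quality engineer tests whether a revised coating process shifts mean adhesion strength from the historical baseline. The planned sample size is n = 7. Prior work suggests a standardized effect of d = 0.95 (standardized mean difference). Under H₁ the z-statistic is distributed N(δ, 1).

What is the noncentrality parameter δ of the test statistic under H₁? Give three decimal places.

δ ≈ 2.513

The noncentrality parameter scales effect size by the design's sample-size factor: δ = d·√n = 0.95 × √7 = 2.5135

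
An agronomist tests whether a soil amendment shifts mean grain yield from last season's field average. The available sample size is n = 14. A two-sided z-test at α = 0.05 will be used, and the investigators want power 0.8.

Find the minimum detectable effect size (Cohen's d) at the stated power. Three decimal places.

d ≈ 0.749

Need Φ(δ − 1.960) = 0.8, so δ = 1.960 + 0.842 = 2.802.
(The second rejection-region term Φ(−δ − z_{α/2}) is negligible and dropped.)
δ = d·√n ⇒ d = δ/√n = 2.802/√14 = 0.7488.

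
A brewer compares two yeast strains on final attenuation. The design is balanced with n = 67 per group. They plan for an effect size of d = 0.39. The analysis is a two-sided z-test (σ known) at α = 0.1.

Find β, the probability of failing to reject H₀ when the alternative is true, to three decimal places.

β ≈ 0.270

Noncentrality parameter: δ = d·√(n/2) = 0.39 × √(67/2) = 2.2573
Critical value for a two-sided test at α = 0.1: z_{α/2} = 1.645.
Power = Φ(δ − 1.645) + Φ(−δ − 1.645) = Φ(0.612) + Φ(-3.902) = 0.7299 + 0.0000 = 0.7299.
Type II error: β = 1 − power = 1 − 0.7299 = 0.2701.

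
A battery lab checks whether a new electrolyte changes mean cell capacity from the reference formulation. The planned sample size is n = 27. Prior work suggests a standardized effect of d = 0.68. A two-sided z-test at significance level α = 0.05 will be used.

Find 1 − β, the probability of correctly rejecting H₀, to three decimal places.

Power ≈ 0.942

Noncentrality parameter: δ = d·√n = 0.68 × √27 = 3.5334
Critical value for a two-sided test at α = 0.05: z_{α/2} = 1.960.
Power = Φ(δ − 1.960) + Φ(−δ − 1.960) = Φ(1.573) + Φ(-5.493) = 0.9422 + 0.0000 = 0.9422.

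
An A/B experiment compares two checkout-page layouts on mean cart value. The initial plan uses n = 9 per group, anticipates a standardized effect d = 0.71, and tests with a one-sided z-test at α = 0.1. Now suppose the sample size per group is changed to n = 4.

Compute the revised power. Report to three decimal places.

With n = 4 per group: δ = d·√(n/2) = 0.71 × √(4/2) = 1.0041. Critical value z_{0.1} = 1.282.
Revised power = P(Z > 1.282 − δ) = Φ(-0.277) = 0.3907.

Power ≈ 0.391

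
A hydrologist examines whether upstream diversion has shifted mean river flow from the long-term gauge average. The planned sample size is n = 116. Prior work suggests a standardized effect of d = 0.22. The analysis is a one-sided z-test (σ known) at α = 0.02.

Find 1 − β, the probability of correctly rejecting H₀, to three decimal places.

Noncentrality parameter: δ = d·√n = 0.22 × √116 = 2.3695
One-sided α = 0.02 → critical value z_{0.02} = 2.054.
Power = Φ(δ − 2.054) = Φ(0.316) = 0.6239.

Power ≈ 0.624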